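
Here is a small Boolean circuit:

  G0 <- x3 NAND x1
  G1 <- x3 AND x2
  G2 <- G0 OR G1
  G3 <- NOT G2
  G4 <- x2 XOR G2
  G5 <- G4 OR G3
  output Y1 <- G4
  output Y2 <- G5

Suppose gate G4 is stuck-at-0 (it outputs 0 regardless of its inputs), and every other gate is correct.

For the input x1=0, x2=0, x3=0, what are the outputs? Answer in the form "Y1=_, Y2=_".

Y1=0, Y2=0

Propagate with G4 forced: G0=1, G1=0, G2=1, G3=0, G4=0 [stuck-at-0], G5=0.
So the outputs are Y1=0, Y2=0. (Without the fault they would be Y1=1, Y2=1.)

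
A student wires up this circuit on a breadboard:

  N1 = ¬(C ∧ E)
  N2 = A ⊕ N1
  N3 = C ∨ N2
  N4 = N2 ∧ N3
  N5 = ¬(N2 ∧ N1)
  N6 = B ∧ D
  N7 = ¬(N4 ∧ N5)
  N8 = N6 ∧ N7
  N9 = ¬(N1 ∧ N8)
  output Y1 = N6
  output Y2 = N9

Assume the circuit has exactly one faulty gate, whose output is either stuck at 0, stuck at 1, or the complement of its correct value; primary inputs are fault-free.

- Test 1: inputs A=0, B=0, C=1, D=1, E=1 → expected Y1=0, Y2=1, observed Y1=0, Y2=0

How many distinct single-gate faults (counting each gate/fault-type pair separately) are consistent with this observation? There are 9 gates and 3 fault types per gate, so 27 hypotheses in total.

Fault-free: N1=0, N2=0, N3=1, N4=0, N5=1, N6=0, N7=1, N8=0, N9=1 → Y1=0, Y2=1. Observed Y1=0, Y2=0.
  N1: none of the 3 fault types match ✗
  N2: none of the 3 fault types match ✗
  N3: none of the 3 fault types match ✗
  N4: none of the 3 fault types match ✗
  N5: none of the 3 fault types match ✗
  N6: none of the 3 fault types match ✗
  N7: none of the 3 fault types match ✗
  N8: none of the 3 fault types match ✗
  N9: stuck-at-0, inverted output ✓; others ✗
Consistent faults: {N9 stuck-at-0, N9 inverted output} — 2 in all.

2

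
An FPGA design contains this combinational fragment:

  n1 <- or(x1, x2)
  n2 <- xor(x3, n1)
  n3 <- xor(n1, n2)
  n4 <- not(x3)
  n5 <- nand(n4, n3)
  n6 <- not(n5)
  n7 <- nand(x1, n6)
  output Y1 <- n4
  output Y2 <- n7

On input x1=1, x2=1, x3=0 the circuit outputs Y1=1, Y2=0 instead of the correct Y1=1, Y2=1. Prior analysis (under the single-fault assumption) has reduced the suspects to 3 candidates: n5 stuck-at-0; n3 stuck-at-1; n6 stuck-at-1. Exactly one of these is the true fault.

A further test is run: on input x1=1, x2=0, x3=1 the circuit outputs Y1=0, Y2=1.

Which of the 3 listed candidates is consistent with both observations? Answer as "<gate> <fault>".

n3 stuck-at-1

Evaluate each candidate on input x1=1, x2=0, x3=1:
  n5 stuck-at-0: n1=1, n2=0, n3=1, n4=0, n5=0 [stuck-at-0], n6=1, n7=0 → Y1=0, Y2=0 — eliminated
  n3 stuck-at-1: n1=1, n2=0, n3=1 [stuck-at-1], n4=0, n5=1, n6=0, n7=1 → Y1=0, Y2=1 — matches
  n6 stuck-at-1: n1=1, n2=0, n3=1, n4=0, n5=1, n6=1 [stuck-at-1], n7=0 → Y1=0, Y2=0 — eliminated
Only n3 stuck-at-1 reproduces the observed Y1=0, Y2=1.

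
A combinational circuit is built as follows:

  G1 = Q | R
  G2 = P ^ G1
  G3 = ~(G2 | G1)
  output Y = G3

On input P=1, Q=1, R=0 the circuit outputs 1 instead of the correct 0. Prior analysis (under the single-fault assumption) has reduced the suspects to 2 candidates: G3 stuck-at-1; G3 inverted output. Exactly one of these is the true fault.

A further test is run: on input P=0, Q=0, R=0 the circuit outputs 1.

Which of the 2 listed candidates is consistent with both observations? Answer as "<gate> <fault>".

Evaluate each candidate on input P=0, Q=0, R=0:
  G3 stuck-at-1: G1=0, G2=0, G3=1 [stuck-at-1] → 1 — matches
  G3 inverted output: G1=0, G2=0, G3=0 [inverted output] → 0 — eliminated
Only G3 stuck-at-1 reproduces the observed 1.

G3 stuck-at-1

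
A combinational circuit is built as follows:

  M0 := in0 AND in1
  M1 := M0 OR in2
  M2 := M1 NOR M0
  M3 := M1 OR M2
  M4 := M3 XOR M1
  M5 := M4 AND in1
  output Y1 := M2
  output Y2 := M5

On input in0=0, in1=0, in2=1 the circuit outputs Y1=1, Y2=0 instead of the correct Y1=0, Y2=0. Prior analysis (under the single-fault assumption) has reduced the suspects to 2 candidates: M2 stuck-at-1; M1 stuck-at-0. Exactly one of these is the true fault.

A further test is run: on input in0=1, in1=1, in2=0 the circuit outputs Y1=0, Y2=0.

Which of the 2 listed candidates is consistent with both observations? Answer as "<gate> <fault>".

M1 stuck-at-0

Evaluate each candidate on input in0=1, in1=1, in2=0:
  M2 stuck-at-1: M0=1, M1=1, M2=1 [stuck-at-1], M3=1, M4=0, M5=0 → Y1=1, Y2=0 — eliminated
  M1 stuck-at-0: M0=1, M1=0 [stuck-at-0], M2=0, M3=0, M4=0, M5=0 → Y1=0, Y2=0 — matches
Only M1 stuck-at-0 reproduces the observed Y1=0, Y2=0.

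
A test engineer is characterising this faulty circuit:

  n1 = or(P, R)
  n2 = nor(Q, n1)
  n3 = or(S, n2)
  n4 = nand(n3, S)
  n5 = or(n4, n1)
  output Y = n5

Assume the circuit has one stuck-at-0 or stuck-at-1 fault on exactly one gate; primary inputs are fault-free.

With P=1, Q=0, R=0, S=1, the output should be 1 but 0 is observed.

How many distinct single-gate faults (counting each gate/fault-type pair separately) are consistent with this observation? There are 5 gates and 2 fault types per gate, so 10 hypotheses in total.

Fault-free: n1=1, n2=0, n3=1, n4=0, n5=1 → 1. Observed 0.
  n1 stuck-at-0: output 0 ✓
  n1 stuck-at-1: output 1 ✗
  n2 stuck-at-0: output 1 ✗
  n2 stuck-at-1: output 1 ✗
  n3 stuck-at-0: output 1 ✗
  n3 stuck-at-1: output 1 ✗
  n4 stuck-at-0: output 1 ✗
  n4 stuck-at-1: output 1 ✗
  n5 stuck-at-0: output 0 ✓
  n5 stuck-at-1: output 1 ✗
Consistent faults: {n1 stuck-at-0, n5 stuck-at-0} — 2 in all.

2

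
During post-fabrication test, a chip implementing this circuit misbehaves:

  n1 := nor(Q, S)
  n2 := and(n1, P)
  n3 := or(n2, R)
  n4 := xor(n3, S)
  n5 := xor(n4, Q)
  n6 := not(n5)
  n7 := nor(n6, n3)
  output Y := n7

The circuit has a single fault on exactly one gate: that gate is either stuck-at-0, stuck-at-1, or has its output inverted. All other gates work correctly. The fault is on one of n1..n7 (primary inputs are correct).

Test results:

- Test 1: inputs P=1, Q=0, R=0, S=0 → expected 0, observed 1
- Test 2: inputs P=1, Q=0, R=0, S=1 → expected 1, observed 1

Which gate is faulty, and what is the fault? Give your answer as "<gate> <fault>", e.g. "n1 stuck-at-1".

Fault-free values for test 1 (P=1, Q=0, R=0, S=0): n1=1, n2=1, n3=1, n4=1, n5=1, n6=0, n7=0, giving Y=0. Observed 1.
Test 1: faults giving observed 1 are {n7 stuck-at-1, n7 inverted output}.
Test 2 (P=1, Q=0, R=0, S=1): fault-free n1=0, n2=0, n3=0, n4=1, n5=1, n6=0, n7=1 → 1; observed 1. Eliminates n7 inverted output.
Only n7 stuck-at-1 is consistent with every test.

n7 stuck-at-1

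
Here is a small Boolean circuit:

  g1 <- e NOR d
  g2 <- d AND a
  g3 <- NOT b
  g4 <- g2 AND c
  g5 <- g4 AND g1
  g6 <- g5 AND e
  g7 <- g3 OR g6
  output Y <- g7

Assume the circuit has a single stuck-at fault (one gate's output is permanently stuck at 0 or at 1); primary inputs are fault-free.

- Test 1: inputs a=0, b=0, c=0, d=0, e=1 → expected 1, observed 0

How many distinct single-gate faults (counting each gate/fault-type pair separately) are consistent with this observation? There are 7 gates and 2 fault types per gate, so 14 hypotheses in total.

2

Fault-free: g1=0, g2=0, g3=1, g4=0, g5=0, g6=0, g7=1 → 1. Observed 0.
  g1 stuck-at-0: output 1 ✗
  g1 stuck-at-1: output 1 ✗
  g2 stuck-at-0: output 1 ✗
  g2 stuck-at-1: output 1 ✗
  g3 stuck-at-0: output 0 ✓
  g3 stuck-at-1: output 1 ✗
  g4 stuck-at-0: output 1 ✗
  g4 stuck-at-1: output 1 ✗
  g5 stuck-at-0: output 1 ✗
  g5 stuck-at-1: output 1 ✗
  g6 stuck-at-0: output 1 ✗
  g6 stuck-at-1: output 1 ✗
  g7 stuck-at-0: output 0 ✓
  g7 stuck-at-1: output 1 ✗
Consistent faults: {g3 stuck-at-0, g7 stuck-at-0} — 2 in all.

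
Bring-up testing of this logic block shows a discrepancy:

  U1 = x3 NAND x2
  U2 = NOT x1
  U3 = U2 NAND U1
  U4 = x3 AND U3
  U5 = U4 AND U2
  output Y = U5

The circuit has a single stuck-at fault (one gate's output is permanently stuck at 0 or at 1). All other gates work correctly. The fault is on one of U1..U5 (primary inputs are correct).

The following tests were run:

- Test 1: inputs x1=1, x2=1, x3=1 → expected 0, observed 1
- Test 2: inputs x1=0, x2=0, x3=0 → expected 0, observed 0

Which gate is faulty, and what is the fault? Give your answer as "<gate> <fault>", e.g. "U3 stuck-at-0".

U2 stuck-at-1

Fault-free values for test 1 (x1=1, x2=1, x3=1): U1=0, U2=0, U3=1, U4=1, U5=0, giving Y=0. Observed 1.
Test 1: faults giving observed 1 are {U2 stuck-at-1, U5 stuck-at-1}.
Test 2 (x1=0, x2=0, x3=0): fault-free U1=1, U2=1, U3=0, U4=0, U5=0 → 0; observed 0. Eliminates U5 stuck-at-1.
Only U2 stuck-at-1 is consistent with every test.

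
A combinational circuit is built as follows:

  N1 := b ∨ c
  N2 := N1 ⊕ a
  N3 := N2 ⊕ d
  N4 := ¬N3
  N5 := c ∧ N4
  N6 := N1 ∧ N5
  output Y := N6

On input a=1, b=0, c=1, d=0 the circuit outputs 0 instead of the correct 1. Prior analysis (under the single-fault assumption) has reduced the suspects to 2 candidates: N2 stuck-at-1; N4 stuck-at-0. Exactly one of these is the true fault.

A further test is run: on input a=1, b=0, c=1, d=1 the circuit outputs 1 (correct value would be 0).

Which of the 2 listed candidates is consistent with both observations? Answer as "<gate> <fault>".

N2 stuck-at-1

Evaluate each candidate on input a=1, b=0, c=1, d=1:
  N2 stuck-at-1: N1=1, N2=1 [stuck-at-1], N3=0, N4=1, N5=1, N6=1 → 1 — matches
  N4 stuck-at-0: N1=1, N2=0, N3=1, N4=0 [stuck-at-0], N5=0, N6=0 → 0 — eliminated
Only N2 stuck-at-1 reproduces the observed 1.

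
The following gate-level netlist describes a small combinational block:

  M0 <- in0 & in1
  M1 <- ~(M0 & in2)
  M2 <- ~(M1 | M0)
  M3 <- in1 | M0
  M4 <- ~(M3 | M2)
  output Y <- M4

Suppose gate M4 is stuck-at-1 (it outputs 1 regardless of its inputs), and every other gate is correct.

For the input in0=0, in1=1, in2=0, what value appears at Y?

1

Propagate with M4 forced: M0=0, M1=1, M2=0, M3=1, M4=1 [stuck-at-1].
So Y = 1. (Without the fault it would be 0.)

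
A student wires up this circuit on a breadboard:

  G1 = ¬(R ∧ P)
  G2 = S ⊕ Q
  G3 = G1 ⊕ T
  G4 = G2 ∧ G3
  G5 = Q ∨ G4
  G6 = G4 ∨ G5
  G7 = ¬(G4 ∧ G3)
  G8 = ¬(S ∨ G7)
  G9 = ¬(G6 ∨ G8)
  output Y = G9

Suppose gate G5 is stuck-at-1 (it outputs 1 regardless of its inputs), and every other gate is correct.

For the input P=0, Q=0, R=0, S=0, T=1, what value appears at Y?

Propagate with G5 forced: G1=1, G2=0, G3=0, G4=0, G5=1 [stuck-at-1], G6=1, G7=1, G8=0, G9=0.
So Y = 0. (Without the fault it would be 1.)

0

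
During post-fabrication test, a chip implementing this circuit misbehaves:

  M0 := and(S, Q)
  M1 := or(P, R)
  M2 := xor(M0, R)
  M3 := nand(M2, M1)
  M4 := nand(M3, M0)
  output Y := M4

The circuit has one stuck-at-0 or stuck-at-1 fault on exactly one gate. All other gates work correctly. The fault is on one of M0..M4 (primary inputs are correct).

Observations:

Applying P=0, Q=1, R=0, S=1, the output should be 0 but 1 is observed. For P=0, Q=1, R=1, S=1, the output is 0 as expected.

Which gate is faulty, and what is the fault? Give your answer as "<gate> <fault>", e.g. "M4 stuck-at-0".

M1 stuck-at-1

Fault-free values for test 1 (P=0, Q=1, R=0, S=1): M0=1, M1=0, M2=1, M3=1, M4=0, giving Y=0. Observed 1.
Test 1: faults giving observed 1 are {M0 stuck-at-0, M1 stuck-at-1, M3 stuck-at-0, M4 stuck-at-1}.
Test 2 (P=0, Q=1, R=1, S=1): fault-free M0=1, M1=1, M2=0, M3=1, M4=0 → 0; observed 0. Eliminates M0 stuck-at-0, M3 stuck-at-0, M4 stuck-at-1.
Only M1 stuck-at-1 is consistent with every test.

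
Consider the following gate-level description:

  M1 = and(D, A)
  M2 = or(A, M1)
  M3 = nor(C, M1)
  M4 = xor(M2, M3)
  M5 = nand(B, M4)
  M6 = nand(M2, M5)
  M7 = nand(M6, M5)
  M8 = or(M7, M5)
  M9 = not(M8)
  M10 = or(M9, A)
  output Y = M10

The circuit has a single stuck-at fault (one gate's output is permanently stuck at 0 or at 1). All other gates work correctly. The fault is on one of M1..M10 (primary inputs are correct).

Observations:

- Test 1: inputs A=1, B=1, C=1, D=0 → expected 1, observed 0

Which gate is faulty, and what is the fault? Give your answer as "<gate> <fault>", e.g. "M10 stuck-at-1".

Fault-free values for test 1 (A=1, B=1, C=1, D=0): M1=0, M2=1, M3=0, M4=1, M5=0, M6=1, M7=1, M8=1, M9=0, M10=1, giving Y=1. Observed 0.
Test 1: faults giving observed 0 are {M10 stuck-at-0}.
Only M10 stuck-at-0 is consistent with every test.

M10 stuck-at-0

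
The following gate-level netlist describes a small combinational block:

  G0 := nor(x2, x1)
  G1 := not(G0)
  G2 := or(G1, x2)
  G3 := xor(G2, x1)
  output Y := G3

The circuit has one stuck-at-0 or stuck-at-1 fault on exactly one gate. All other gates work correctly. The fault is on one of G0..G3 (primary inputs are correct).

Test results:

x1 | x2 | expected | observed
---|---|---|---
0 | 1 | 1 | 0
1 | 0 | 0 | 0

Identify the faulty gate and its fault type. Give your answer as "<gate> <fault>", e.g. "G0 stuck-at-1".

G3 stuck-at-0

Fault-free values for test 1 (x1=0, x2=1): G0=0, G1=1, G2=1, G3=1, giving Y=1. Observed 0.
Test 1: faults giving observed 0 are {G2 stuck-at-0, G3 stuck-at-0}.
Test 2 (x1=1, x2=0): fault-free G0=0, G1=1, G2=1, G3=0 → 0; observed 0. Eliminates G2 stuck-at-0.
Only G3 stuck-at-0 is consistent with every test.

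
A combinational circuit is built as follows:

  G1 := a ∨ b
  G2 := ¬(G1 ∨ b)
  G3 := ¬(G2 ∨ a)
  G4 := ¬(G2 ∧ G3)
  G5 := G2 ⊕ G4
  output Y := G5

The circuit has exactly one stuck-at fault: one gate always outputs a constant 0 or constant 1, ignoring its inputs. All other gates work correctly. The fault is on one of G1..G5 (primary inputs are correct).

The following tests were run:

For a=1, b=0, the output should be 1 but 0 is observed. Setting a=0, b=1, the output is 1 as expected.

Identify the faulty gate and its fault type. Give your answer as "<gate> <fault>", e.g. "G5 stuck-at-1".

G1 stuck-at-0

Fault-free values for test 1 (a=1, b=0): G1=1, G2=0, G3=0, G4=1, G5=1, giving Y=1. Observed 0.
Test 1: faults giving observed 0 are {G1 stuck-at-0, G2 stuck-at-1, G4 stuck-at-0, G5 stuck-at-0}.
Test 2 (a=0, b=1): fault-free G1=1, G2=0, G3=1, G4=1, G5=1 → 1; observed 1. Eliminates G2 stuck-at-1, G4 stuck-at-0, G5 stuck-at-0.
Only G1 stuck-at-0 is consistent with every test.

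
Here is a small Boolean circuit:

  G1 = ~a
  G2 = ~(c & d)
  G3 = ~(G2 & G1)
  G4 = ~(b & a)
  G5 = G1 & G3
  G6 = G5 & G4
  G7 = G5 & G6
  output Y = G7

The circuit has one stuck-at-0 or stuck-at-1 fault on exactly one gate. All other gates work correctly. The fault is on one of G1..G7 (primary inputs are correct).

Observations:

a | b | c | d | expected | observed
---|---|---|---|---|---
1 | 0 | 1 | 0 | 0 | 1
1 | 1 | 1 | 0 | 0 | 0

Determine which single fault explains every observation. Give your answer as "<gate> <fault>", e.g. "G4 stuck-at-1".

G5 stuck-at-1

Fault-free values for test 1 (a=1, b=0, c=1, d=0): G1=0, G2=1, G3=1, G4=1, G5=0, G6=0, G7=0, giving Y=0. Observed 1.
Test 1: faults giving observed 1 are {G5 stuck-at-1, G7 stuck-at-1}.
Test 2 (a=1, b=1, c=1, d=0): fault-free G1=0, G2=1, G3=1, G4=0, G5=0, G6=0, G7=0 → 0; observed 0. Eliminates G7 stuck-at-1.
Only G5 stuck-at-1 is consistent with every test.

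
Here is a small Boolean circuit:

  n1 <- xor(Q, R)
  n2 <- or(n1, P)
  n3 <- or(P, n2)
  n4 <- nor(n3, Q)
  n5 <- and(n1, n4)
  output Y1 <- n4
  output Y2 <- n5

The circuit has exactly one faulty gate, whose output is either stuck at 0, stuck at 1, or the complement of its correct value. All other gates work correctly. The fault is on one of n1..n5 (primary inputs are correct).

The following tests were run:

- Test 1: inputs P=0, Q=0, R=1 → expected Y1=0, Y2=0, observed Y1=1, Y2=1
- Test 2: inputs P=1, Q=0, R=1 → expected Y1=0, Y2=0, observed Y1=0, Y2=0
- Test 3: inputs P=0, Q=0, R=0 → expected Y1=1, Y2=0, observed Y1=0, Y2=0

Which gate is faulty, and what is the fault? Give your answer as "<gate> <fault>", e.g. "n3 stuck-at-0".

n2 inverted output

Fault-free values for test 1 (P=0, Q=0, R=1): n1=1, n2=1, n3=1, n4=0, n5=0, giving Y1=0, Y2=0. Observed Y1=1, Y2=1.
Test 1: faults giving observed Y1=1, Y2=1 are {n2 stuck-at-0, n2 inverted output, n3 stuck-at-0, n3 inverted output, n4 stuck-at-1, n4 inverted output}.
Test 2 (P=1, Q=0, R=1): fault-free n1=1, n2=1, n3=1, n4=0, n5=0 → Y1=0, Y2=0; observed Y1=0, Y2=0. Eliminates n3 stuck-at-0, n3 inverted output, n4 stuck-at-1, n4 inverted output.
Test 3 (P=0, Q=0, R=0): fault-free n1=0, n2=0, n3=0, n4=1, n5=0 → Y1=1, Y2=0; observed Y1=0, Y2=0. Eliminates n2 stuck-at-0.
Only n2 inverted output is consistent with every test.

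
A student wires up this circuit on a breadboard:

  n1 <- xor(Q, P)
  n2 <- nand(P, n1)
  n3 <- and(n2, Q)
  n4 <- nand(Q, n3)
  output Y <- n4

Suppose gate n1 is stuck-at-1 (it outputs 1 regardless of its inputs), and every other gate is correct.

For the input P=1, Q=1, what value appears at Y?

1

Propagate with n1 forced: n1=1 [stuck-at-1], n2=0, n3=0, n4=1.
So Y = 1. (Without the fault it would be 0.)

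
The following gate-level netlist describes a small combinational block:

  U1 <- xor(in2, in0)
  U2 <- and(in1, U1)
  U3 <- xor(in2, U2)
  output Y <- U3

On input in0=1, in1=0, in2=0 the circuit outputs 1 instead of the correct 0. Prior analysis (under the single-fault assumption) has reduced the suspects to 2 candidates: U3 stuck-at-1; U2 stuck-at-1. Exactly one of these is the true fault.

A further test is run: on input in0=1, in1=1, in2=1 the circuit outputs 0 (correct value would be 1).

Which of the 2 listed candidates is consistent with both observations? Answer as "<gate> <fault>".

U2 stuck-at-1

Evaluate each candidate on input in0=1, in1=1, in2=1:
  U3 stuck-at-1: U1=0, U2=0, U3=1 [stuck-at-1] → 1 — eliminated
  U2 stuck-at-1: U1=0, U2=1 [stuck-at-1], U3=0 → 0 — matches
Only U2 stuck-at-1 reproduces the observed 0.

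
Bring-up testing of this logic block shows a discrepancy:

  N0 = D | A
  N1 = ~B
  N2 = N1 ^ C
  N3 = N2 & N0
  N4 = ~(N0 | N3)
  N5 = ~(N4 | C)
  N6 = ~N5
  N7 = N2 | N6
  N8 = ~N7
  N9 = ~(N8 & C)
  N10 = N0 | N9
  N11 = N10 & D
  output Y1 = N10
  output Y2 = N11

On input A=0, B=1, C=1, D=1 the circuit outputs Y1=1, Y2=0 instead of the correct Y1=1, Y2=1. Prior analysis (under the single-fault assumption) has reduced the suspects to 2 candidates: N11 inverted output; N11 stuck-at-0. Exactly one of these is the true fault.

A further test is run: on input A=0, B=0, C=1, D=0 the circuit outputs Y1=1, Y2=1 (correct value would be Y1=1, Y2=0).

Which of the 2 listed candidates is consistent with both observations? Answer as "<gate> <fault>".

N11 inverted output

Evaluate each candidate on input A=0, B=0, C=1, D=0:
  N11 inverted output: N0=0, N1=1, N2=0, N3=0, N4=1, N5=0, N6=1, N7=1, N8=0, N9=1, N10=1, N11=1 [inverted output] → Y1=1, Y2=1 — matches
  N11 stuck-at-0: N0=0, N1=1, N2=0, N3=0, N4=1, N5=0, N6=1, N7=1, N8=0, N9=1, N10=1, N11=0 [stuck-at-0] → Y1=1, Y2=0 — eliminated
Only N11 inverted output reproduces the observed Y1=1, Y2=1.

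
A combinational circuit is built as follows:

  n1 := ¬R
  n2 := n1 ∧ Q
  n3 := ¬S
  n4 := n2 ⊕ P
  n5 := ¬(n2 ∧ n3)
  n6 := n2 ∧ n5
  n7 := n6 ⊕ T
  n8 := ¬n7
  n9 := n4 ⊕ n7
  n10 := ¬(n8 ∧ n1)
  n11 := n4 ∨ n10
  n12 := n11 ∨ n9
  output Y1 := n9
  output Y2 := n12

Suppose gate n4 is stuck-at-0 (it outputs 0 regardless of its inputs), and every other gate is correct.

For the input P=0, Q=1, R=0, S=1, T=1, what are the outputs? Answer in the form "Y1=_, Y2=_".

Propagate with n4 forced: n1=1, n2=1, n3=0, n4=0 [stuck-at-0], n5=1, n6=1, n7=0, n8=1, n9=0, n10=0, n11=0, n12=0.
So the outputs are Y1=0, Y2=0. (Without the fault they would be Y1=1, Y2=1.)

Y1=0, Y2=0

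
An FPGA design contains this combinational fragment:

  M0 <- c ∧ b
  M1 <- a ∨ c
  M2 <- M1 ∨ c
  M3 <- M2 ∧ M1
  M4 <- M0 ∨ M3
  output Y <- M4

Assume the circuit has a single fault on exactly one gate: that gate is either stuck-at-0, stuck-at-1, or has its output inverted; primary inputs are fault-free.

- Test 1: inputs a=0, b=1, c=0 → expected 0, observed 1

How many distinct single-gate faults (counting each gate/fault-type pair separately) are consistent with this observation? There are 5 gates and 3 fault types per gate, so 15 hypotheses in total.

8

Fault-free: M0=0, M1=0, M2=0, M3=0, M4=0 → 0. Observed 1.
  M0: stuck-at-1, inverted output ✓; others ✗
  M1: stuck-at-1, inverted output ✓; others ✗
  M2: none of the 3 fault types match ✗
  M3: stuck-at-1, inverted output ✓; others ✗
  M4: stuck-at-1, inverted output ✓; others ✗
Consistent faults: {M0 stuck-at-1, M0 inverted output, M1 stuck-at-1, M1 inverted output, M3 stuck-at-1, M3 inverted output, M4 stuck-at-1, M4 inverted output} — 8 in all.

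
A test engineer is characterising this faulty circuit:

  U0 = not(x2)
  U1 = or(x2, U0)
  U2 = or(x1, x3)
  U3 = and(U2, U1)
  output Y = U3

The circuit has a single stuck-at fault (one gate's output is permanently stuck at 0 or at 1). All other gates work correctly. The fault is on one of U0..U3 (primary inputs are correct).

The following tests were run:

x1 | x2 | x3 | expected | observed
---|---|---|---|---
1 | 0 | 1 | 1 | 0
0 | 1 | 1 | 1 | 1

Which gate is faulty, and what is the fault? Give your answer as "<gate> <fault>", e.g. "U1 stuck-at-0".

Fault-free values for test 1 (x1=1, x2=0, x3=1): U0=1, U1=1, U2=1, U3=1, giving Y=1. Observed 0.
Test 1: faults giving observed 0 are {U0 stuck-at-0, U1 stuck-at-0, U2 stuck-at-0, U3 stuck-at-0}.
Test 2 (x1=0, x2=1, x3=1): fault-free U0=0, U1=1, U2=1, U3=1 → 1; observed 1. Eliminates U1 stuck-at-0, U2 stuck-at-0, U3 stuck-at-0.
Only U0 stuck-at-0 is consistent with every test.

U0 stuck-at-0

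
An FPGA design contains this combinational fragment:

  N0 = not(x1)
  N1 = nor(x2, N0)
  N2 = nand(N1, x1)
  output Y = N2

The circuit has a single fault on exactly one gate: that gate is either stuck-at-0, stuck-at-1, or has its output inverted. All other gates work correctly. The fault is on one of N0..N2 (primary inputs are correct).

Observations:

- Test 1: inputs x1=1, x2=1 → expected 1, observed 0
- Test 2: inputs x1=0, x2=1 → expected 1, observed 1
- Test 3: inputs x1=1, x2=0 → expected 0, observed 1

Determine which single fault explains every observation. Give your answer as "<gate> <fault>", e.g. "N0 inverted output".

N1 inverted output

Fault-free values for test 1 (x1=1, x2=1): N0=0, N1=0, N2=1, giving Y=1. Observed 0.
Test 1: faults giving observed 0 are {N1 stuck-at-1, N1 inverted output, N2 stuck-at-0, N2 inverted output}.
Test 2 (x1=0, x2=1): fault-free N0=1, N1=0, N2=1 → 1; observed 1. Eliminates N2 stuck-at-0, N2 inverted output.
Test 3 (x1=1, x2=0): fault-free N0=0, N1=1, N2=0 → 0; observed 1. Eliminates N1 stuck-at-1.
Only N1 inverted output is consistent with every test.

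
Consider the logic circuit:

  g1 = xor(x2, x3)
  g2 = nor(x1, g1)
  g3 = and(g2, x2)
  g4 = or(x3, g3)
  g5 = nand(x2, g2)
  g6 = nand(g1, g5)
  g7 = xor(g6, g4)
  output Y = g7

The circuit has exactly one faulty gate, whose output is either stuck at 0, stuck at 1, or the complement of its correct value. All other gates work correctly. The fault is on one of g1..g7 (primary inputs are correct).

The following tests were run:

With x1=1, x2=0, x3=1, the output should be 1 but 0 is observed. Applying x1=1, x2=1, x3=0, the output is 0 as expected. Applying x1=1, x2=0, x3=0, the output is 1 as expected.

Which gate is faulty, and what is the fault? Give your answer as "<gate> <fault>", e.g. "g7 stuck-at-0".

g4 stuck-at-0

Fault-free values for test 1 (x1=1, x2=0, x3=1): g1=1, g2=0, g3=0, g4=1, g5=1, g6=0, g7=1, giving Y=1. Observed 0.
Test 1: faults giving observed 0 are {g1 stuck-at-0, g1 inverted output, g4 stuck-at-0, g4 inverted output, g5 stuck-at-0, g5 inverted output, g6 stuck-at-1, g6 inverted output, g7 stuck-at-0, g7 inverted output}.
Test 2 (x1=1, x2=1, x3=0): fault-free g1=1, g2=0, g3=0, g4=0, g5=1, g6=0, g7=0 → 0; observed 0. Eliminates g1 stuck-at-0, g1 inverted output, g4 inverted output, g5 stuck-at-0, g5 inverted output, g6 stuck-at-1, g6 inverted output, g7 inverted output.
Test 3 (x1=1, x2=0, x3=0): fault-free g1=0, g2=0, g3=0, g4=0, g5=1, g6=1, g7=1 → 1; observed 1. Eliminates g7 stuck-at-0.
Only g4 stuck-at-0 is consistent with every test.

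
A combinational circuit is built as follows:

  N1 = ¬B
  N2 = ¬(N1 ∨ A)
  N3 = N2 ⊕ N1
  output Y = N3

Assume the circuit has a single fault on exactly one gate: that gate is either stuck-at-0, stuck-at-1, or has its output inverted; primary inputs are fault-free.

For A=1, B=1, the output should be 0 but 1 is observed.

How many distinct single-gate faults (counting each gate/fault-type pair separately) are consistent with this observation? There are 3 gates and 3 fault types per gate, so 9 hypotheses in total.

6

Fault-free: N1=0, N2=0, N3=0 → 0. Observed 1.
  N1 stuck-at-0: output 0 ✗
  N1 stuck-at-1: output 1 ✓
  N1 inverted output: output 1 ✓
  N2 stuck-at-0: output 0 ✗
  N2 stuck-at-1: output 1 ✓
  N2 inverted output: output 1 ✓
  N3 stuck-at-0: output 0 ✗
  N3 stuck-at-1: output 1 ✓
  N3 inverted output: output 1 ✓
Consistent faults: {N1 stuck-at-1, N1 inverted output, N2 stuck-at-1, N2 inverted output, N3 stuck-at-1, N3 inverted output} — 6 in all.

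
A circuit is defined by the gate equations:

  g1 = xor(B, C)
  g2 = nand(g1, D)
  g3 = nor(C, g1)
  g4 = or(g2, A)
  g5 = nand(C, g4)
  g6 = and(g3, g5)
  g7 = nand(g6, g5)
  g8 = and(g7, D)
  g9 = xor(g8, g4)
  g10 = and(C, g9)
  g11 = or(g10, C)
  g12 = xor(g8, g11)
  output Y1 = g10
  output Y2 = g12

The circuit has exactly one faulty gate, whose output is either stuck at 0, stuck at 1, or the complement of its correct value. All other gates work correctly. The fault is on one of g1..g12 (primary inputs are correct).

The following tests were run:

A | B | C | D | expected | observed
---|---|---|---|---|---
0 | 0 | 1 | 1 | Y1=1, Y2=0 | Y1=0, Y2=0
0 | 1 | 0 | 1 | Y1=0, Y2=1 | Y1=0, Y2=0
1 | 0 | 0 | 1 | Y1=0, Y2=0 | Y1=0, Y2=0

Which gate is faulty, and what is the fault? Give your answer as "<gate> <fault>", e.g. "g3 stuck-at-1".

g1 stuck-at-0

Fault-free values for test 1 (A=0, B=0, C=1, D=1): g1=1, g2=0, g3=0, g4=0, g5=1, g6=0, g7=1, g8=1, g9=1, g10=1, g11=1, g12=0, giving Y1=1, Y2=0. Observed Y1=0, Y2=0.
Test 1: faults giving observed Y1=0, Y2=0 are {g1 stuck-at-0, g1 inverted output, g2 stuck-at-1, g2 inverted output, g4 stuck-at-1, g4 inverted output, g9 stuck-at-0, g9 inverted output, g10 stuck-at-0, g10 inverted output}.
Test 2 (A=0, B=1, C=0, D=1): fault-free g1=1, g2=0, g3=0, g4=0, g5=1, g6=0, g7=1, g8=1, g9=1, g10=0, g11=0, g12=1 → Y1=0, Y2=1; observed Y1=0, Y2=0. Eliminates g2 stuck-at-1, g2 inverted output, g4 stuck-at-1, g4 inverted output, g9 stuck-at-0, g9 inverted output, g10 stuck-at-0, g10 inverted output.
Test 3 (A=1, B=0, C=0, D=1): fault-free g1=0, g2=1, g3=1, g4=1, g5=1, g6=1, g7=0, g8=0, g9=1, g10=0, g11=0, g12=0 → Y1=0, Y2=0; observed Y1=0, Y2=0. Eliminates g1 inverted output.
Only g1 stuck-at-0 is consistent with every test.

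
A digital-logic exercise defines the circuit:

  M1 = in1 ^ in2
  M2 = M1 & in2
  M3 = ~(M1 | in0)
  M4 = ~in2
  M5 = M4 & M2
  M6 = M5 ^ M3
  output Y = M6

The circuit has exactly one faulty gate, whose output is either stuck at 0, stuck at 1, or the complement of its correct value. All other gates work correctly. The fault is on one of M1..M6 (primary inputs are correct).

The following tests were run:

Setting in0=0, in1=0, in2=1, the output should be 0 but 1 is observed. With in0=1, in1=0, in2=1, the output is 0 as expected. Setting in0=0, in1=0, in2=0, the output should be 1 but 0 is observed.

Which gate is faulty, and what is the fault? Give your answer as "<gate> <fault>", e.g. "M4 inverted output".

M1 inverted output

Fault-free values for test 1 (in0=0, in1=0, in2=1): M1=1, M2=1, M3=0, M4=0, M5=0, M6=0, giving Y=0. Observed 1.
Test 1: faults giving observed 1 are {M1 stuck-at-0, M1 inverted output, M3 stuck-at-1, M3 inverted output, M4 stuck-at-1, M4 inverted output, M5 stuck-at-1, M5 inverted output, M6 stuck-at-1, M6 inverted output}.
Test 2 (in0=1, in1=0, in2=1): fault-free M1=1, M2=1, M3=0, M4=0, M5=0, M6=0 → 0; observed 0. Eliminates M3 stuck-at-1, M3 inverted output, M4 stuck-at-1, M4 inverted output, M5 stuck-at-1, M5 inverted output, M6 stuck-at-1, M6 inverted output.
Test 3 (in0=0, in1=0, in2=0): fault-free M1=0, M2=0, M3=1, M4=1, M5=0, M6=1 → 1; observed 0. Eliminates M1 stuck-at-0.
Only M1 inverted output is consistent with every test.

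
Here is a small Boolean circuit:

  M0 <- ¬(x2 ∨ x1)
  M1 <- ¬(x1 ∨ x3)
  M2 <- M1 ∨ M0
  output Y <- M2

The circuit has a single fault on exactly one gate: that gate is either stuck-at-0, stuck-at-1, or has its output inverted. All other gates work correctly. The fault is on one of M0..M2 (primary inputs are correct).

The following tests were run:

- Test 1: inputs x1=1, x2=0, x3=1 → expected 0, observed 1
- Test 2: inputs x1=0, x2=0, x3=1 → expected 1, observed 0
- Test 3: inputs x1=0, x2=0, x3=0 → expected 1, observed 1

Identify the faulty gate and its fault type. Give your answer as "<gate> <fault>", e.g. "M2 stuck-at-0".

Fault-free values for test 1 (x1=1, x2=0, x3=1): M0=0, M1=0, M2=0, giving Y=0. Observed 1.
Test 1: faults giving observed 1 are {M0 stuck-at-1, M0 inverted output, M1 stuck-at-1, M1 inverted output, M2 stuck-at-1, M2 inverted output}.
Test 2 (x1=0, x2=0, x3=1): fault-free M0=1, M1=0, M2=1 → 1; observed 0. Eliminates M0 stuck-at-1, M1 stuck-at-1, M1 inverted output, M2 stuck-at-1.
Test 3 (x1=0, x2=0, x3=0): fault-free M0=1, M1=1, M2=1 → 1; observed 1. Eliminates M2 inverted output.
Only M0 inverted output is consistent with every test.

M0 inverted output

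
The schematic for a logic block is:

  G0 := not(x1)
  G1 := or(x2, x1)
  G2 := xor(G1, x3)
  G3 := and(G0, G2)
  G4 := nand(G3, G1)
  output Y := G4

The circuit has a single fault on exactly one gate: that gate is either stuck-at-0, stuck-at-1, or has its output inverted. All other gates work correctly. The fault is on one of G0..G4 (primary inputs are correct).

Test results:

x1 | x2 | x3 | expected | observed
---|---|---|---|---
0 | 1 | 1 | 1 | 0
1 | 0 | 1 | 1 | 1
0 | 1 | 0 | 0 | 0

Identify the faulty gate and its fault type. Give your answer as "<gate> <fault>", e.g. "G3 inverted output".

G2 stuck-at-1

Fault-free values for test 1 (x1=0, x2=1, x3=1): G0=1, G1=1, G2=0, G3=0, G4=1, giving Y=1. Observed 0.
Test 1: faults giving observed 0 are {G2 stuck-at-1, G2 inverted output, G3 stuck-at-1, G3 inverted output, G4 stuck-at-0, G4 inverted output}.
Test 2 (x1=1, x2=0, x3=1): fault-free G0=0, G1=1, G2=0, G3=0, G4=1 → 1; observed 1. Eliminates G3 stuck-at-1, G3 inverted output, G4 stuck-at-0, G4 inverted output.
Test 3 (x1=0, x2=1, x3=0): fault-free G0=1, G1=1, G2=1, G3=1, G4=0 → 0; observed 0. Eliminates G2 inverted output.
Only G2 stuck-at-1 is consistent with every test.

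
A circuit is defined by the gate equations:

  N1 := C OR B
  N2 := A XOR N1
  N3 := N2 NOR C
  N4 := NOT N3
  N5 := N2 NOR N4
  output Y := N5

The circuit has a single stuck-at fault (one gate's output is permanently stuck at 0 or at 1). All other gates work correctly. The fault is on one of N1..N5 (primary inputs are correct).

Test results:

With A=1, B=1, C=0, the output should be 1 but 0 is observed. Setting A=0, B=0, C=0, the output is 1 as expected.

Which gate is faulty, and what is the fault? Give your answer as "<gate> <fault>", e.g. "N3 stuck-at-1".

Fault-free values for test 1 (A=1, B=1, C=0): N1=1, N2=0, N3=1, N4=0, N5=1, giving Y=1. Observed 0.
Test 1: faults giving observed 0 are {N1 stuck-at-0, N2 stuck-at-1, N3 stuck-at-0, N4 stuck-at-1, N5 stuck-at-0}.
Test 2 (A=0, B=0, C=0): fault-free N1=0, N2=0, N3=1, N4=0, N5=1 → 1; observed 1. Eliminates N2 stuck-at-1, N3 stuck-at-0, N4 stuck-at-1, N5 stuck-at-0.
Only N1 stuck-at-0 is consistent with every test.

N1 stuck-at-0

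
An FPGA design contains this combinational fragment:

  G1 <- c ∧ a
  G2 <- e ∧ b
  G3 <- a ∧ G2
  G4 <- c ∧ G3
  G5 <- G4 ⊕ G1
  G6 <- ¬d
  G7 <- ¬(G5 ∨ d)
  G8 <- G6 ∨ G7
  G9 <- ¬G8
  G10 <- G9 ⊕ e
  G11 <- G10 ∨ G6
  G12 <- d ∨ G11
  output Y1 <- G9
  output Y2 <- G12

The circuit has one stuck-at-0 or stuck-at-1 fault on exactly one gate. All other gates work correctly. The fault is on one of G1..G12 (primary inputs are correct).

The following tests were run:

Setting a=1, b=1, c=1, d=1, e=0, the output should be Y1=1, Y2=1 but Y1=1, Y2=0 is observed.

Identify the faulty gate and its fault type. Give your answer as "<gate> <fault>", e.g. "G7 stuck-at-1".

Fault-free values for test 1 (a=1, b=1, c=1, d=1, e=0): G1=1, G2=0, G3=0, G4=0, G5=1, G6=0, G7=0, G8=0, G9=1, G10=1, G11=1, G12=1, giving Y1=1, Y2=1. Observed Y1=1, Y2=0.
Test 1: faults giving observed Y1=1, Y2=0 are {G12 stuck-at-0}.
Only G12 stuck-at-0 is consistent with every test.

G12 stuck-at-0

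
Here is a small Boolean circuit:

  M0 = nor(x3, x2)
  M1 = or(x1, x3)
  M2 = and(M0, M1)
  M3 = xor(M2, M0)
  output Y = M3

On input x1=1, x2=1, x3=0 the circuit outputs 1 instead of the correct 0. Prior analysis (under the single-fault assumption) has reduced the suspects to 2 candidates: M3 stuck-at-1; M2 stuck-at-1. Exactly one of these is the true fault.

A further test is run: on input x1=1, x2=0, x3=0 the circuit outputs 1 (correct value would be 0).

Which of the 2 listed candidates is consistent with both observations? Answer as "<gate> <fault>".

Evaluate each candidate on input x1=1, x2=0, x3=0:
  M3 stuck-at-1: M0=1, M1=1, M2=1, M3=1 [stuck-at-1] → 1 — matches
  M2 stuck-at-1: M0=1, M1=1, M2=1 [stuck-at-1], M3=0 → 0 — eliminated
Only M3 stuck-at-1 reproduces the observed 1.

M3 stuck-at-1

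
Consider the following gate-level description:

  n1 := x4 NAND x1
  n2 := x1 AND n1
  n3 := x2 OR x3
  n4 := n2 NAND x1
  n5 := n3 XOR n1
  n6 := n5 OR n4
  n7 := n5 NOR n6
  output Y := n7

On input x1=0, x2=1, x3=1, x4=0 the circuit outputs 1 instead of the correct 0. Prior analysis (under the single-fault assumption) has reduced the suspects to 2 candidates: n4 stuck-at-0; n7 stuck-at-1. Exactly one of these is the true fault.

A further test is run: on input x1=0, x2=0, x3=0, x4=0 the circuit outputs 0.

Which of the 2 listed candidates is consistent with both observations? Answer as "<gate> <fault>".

n4 stuck-at-0

Evaluate each candidate on input x1=0, x2=0, x3=0, x4=0:
  n4 stuck-at-0: n1=1, n2=0, n3=0, n4=0 [stuck-at-0], n5=1, n6=1, n7=0 → 0 — matches
  n7 stuck-at-1: n1=1, n2=0, n3=0, n4=1, n5=1, n6=1, n7=1 [stuck-at-1] → 1 — eliminated
Only n4 stuck-at-0 reproduces the observed 0.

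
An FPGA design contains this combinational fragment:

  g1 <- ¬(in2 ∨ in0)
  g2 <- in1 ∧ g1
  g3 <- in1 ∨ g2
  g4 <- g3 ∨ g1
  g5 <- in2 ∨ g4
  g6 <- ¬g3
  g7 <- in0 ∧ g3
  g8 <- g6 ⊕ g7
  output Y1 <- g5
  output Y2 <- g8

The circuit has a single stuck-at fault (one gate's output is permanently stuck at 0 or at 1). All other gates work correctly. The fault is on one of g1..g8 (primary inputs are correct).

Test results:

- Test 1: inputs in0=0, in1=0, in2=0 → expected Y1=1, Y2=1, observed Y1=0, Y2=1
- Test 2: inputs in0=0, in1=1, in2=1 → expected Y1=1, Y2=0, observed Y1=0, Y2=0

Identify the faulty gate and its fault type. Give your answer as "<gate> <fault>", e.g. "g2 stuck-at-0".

g5 stuck-at-0

Fault-free values for test 1 (in0=0, in1=0, in2=0): g1=1, g2=0, g3=0, g4=1, g5=1, g6=1, g7=0, g8=1, giving Y1=1, Y2=1. Observed Y1=0, Y2=1.
Test 1: faults giving observed Y1=0, Y2=1 are {g1 stuck-at-0, g4 stuck-at-0, g5 stuck-at-0}.
Test 2 (in0=0, in1=1, in2=1): fault-free g1=0, g2=0, g3=1, g4=1, g5=1, g6=0, g7=0, g8=0 → Y1=1, Y2=0; observed Y1=0, Y2=0. Eliminates g1 stuck-at-0, g4 stuck-at-0.
Only g5 stuck-at-0 is consistent with every test.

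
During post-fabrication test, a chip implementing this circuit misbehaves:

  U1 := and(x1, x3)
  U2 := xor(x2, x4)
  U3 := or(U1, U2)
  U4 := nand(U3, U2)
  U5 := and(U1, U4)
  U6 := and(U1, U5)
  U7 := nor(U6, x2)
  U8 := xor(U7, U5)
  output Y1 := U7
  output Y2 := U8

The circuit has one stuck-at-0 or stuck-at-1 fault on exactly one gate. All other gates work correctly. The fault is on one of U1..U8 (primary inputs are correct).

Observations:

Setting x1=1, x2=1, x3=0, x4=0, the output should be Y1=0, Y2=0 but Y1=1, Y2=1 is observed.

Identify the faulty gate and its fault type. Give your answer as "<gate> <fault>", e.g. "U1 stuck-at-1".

Fault-free values for test 1 (x1=1, x2=1, x3=0, x4=0): U1=0, U2=1, U3=1, U4=0, U5=0, U6=0, U7=0, U8=0, giving Y1=0, Y2=0. Observed Y1=1, Y2=1.
Test 1: faults giving observed Y1=1, Y2=1 are {U7 stuck-at-1}.
Only U7 stuck-at-1 is consistent with every test.

U7 stuck-at-1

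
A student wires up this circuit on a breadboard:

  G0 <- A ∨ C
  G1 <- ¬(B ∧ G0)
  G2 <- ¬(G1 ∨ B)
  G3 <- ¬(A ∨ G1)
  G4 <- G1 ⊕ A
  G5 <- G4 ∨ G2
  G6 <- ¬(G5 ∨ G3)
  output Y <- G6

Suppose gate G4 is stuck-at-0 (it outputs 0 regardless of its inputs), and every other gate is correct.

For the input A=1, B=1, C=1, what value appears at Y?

Propagate with G4 forced: G0=1, G1=0, G2=0, G3=0, G4=0 [stuck-at-0], G5=0, G6=1.
So Y = 1. (Without the fault it would be 0.)

1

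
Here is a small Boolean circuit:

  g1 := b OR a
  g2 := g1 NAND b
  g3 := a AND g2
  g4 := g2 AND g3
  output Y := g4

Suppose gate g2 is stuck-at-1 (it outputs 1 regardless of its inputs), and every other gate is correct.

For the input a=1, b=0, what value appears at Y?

Propagate with g2 forced: g1=1, g2=1 [stuck-at-1], g3=1, g4=1.
So Y = 1. (Same as the fault-free value — the fault is masked on this input.)

1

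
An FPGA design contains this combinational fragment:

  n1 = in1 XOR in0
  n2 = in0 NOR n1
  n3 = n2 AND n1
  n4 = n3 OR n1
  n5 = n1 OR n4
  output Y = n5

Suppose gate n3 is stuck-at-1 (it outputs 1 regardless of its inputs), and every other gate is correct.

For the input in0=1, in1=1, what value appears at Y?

Propagate with n3 forced: n1=0, n2=0, n3=1 [stuck-at-1], n4=1, n5=1.
So Y = 1. (Without the fault it would be 0.)

1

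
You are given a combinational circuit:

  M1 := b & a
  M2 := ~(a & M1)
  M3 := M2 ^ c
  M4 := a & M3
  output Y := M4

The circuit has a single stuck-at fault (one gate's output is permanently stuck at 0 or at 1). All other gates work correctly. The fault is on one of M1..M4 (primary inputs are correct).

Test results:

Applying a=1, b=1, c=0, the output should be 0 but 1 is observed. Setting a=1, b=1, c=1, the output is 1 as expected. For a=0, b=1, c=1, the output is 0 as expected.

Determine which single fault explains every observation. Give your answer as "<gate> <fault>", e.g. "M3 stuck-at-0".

M3 stuck-at-1

Fault-free values for test 1 (a=1, b=1, c=0): M1=1, M2=0, M3=0, M4=0, giving Y=0. Observed 1.
Test 1: faults giving observed 1 are {M1 stuck-at-0, M2 stuck-at-1, M3 stuck-at-1, M4 stuck-at-1}.
Test 2 (a=1, b=1, c=1): fault-free M1=1, M2=0, M3=1, M4=1 → 1; observed 1. Eliminates M1 stuck-at-0, M2 stuck-at-1.
Test 3 (a=0, b=1, c=1): fault-free M1=0, M2=1, M3=0, M4=0 → 0; observed 0. Eliminates M4 stuck-at-1.
Only M3 stuck-at-1 is consistent with every test.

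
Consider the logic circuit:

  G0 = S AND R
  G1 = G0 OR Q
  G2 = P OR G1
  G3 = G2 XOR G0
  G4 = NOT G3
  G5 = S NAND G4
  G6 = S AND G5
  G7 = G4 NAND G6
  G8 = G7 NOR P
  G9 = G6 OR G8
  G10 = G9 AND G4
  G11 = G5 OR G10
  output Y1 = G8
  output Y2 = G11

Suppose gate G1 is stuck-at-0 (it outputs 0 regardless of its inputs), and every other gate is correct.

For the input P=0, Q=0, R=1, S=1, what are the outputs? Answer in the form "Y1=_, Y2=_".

Y1=0, Y2=1

Propagate with G1 forced: G0=1, G1=0 [stuck-at-0], G2=0, G3=1, G4=0, G5=1, G6=1, G7=1, G8=0, G9=1, G10=0, G11=1.
So the outputs are Y1=0, Y2=1. (Without the fault they would be Y1=0, Y2=0.)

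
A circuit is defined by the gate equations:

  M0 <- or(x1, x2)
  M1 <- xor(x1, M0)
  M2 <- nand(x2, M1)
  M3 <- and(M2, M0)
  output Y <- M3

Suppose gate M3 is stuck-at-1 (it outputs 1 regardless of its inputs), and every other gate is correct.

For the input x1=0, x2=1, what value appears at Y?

1

Propagate with M3 forced: M0=1, M1=1, M2=0, M3=1 [stuck-at-1].
So Y = 1. (Without the fault it would be 0.)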